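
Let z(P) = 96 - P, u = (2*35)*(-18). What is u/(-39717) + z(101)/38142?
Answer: 1772605/56106882 ≈ 0.031593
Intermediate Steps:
u = -1260 (u = 70*(-18) = -1260)
u/(-39717) + z(101)/38142 = -1260/(-39717) + (96 - 1*101)/38142 = -1260*(-1/39717) + (96 - 101)*(1/38142) = 140/4413 - 5*1/38142 = 140/4413 - 5/38142 = 1772605/56106882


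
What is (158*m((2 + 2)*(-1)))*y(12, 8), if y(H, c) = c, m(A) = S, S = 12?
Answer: 15168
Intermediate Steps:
m(A) = 12
(158*m((2 + 2)*(-1)))*y(12, 8) = (158*12)*8 = 1896*8 = 15168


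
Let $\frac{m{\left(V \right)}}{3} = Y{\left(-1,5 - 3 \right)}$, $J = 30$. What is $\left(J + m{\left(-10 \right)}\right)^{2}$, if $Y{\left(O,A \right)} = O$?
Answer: $729$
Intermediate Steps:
$m{\left(V \right)} = -3$ ($m{\left(V \right)} = 3 \left(-1\right) = -3$)
$\left(J + m{\left(-10 \right)}\right)^{2} = \left(30 - 3\right)^{2} = 27^{2} = 729$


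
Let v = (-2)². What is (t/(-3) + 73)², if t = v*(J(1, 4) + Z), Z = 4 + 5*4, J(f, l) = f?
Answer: 14161/9 ≈ 1573.4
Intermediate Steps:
v = 4
Z = 24 (Z = 4 + 20 = 24)
t = 100 (t = 4*(1 + 24) = 4*25 = 100)
(t/(-3) + 73)² = (100/(-3) + 73)² = (100*(-⅓) + 73)² = (-100/3 + 73)² = (119/3)² = 14161/9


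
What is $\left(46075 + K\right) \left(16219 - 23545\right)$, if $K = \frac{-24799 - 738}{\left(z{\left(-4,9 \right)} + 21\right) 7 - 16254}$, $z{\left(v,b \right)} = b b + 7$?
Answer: $- \frac{5229103650012}{15491} \approx -3.3756 \cdot 10^{8}$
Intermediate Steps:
$z{\left(v,b \right)} = 7 + b^{2}$ ($z{\left(v,b \right)} = b^{2} + 7 = 7 + b^{2}$)
$K = \frac{25537}{15491}$ ($K = \frac{-24799 - 738}{\left(\left(7 + 9^{2}\right) + 21\right) 7 - 16254} = - \frac{25537}{\left(\left(7 + 81\right) + 21\right) 7 - 16254} = - \frac{25537}{\left(88 + 21\right) 7 - 16254} = - \frac{25537}{109 \cdot 7 - 16254} = - \frac{25537}{763 - 16254} = - \frac{25537}{-15491} = \left(-25537\right) \left(- \frac{1}{15491}\right) = \frac{25537}{15491} \approx 1.6485$)
$\left(46075 + K\right) \left(16219 - 23545\right) = \left(46075 + \frac{25537}{15491}\right) \left(16219 - 23545\right) = \frac{713773362}{15491} \left(-7326\right) = - \frac{5229103650012}{15491}$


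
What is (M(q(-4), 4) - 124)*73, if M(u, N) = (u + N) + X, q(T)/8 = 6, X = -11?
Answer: -6059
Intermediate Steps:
q(T) = 48 (q(T) = 8*6 = 48)
M(u, N) = -11 + N + u (M(u, N) = (u + N) - 11 = (N + u) - 11 = -11 + N + u)
(M(q(-4), 4) - 124)*73 = ((-11 + 4 + 48) - 124)*73 = (41 - 124)*73 = -83*73 = -6059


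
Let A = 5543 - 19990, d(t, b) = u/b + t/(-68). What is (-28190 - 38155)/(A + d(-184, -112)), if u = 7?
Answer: 3609168/785773 ≈ 4.5931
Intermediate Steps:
d(t, b) = 7/b - t/68 (d(t, b) = 7/b + t/(-68) = 7/b + t*(-1/68) = 7/b - t/68)
A = -14447
(-28190 - 38155)/(A + d(-184, -112)) = (-28190 - 38155)/(-14447 + (7/(-112) - 1/68*(-184))) = -66345/(-14447 + (7*(-1/112) + 46/17)) = -66345/(-14447 + (-1/16 + 46/17)) = -66345/(-14447 + 719/272) = -66345/(-3928865/272) = -66345*(-272/3928865) = 3609168/785773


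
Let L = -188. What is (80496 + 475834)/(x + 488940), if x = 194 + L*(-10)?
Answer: 278165/245507 ≈ 1.1330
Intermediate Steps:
x = 2074 (x = 194 - 188*(-10) = 194 + 1880 = 2074)
(80496 + 475834)/(x + 488940) = (80496 + 475834)/(2074 + 488940) = 556330/491014 = 556330*(1/491014) = 278165/245507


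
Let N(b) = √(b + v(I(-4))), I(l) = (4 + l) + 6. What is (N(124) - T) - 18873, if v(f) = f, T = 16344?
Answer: -35217 + √130 ≈ -35206.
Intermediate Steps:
I(l) = 10 + l
N(b) = √(6 + b) (N(b) = √(b + (10 - 4)) = √(b + 6) = √(6 + b))
(N(124) - T) - 18873 = (√(6 + 124) - 1*16344) - 18873 = (√130 - 16344) - 18873 = (-16344 + √130) - 18873 = -35217 + √130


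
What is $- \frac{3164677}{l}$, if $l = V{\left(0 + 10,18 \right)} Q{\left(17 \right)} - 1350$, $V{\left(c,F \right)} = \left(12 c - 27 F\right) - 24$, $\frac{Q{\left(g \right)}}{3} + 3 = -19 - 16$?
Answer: $- \frac{3164677}{43110} \approx -73.409$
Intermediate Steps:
$Q{\left(g \right)} = -114$ ($Q{\left(g \right)} = -9 + 3 \left(-19 - 16\right) = -9 + 3 \left(-35\right) = -9 - 105 = -114$)
$V{\left(c,F \right)} = -24 - 27 F + 12 c$ ($V{\left(c,F \right)} = \left(- 27 F + 12 c\right) - 24 = -24 - 27 F + 12 c$)
$l = 43110$ ($l = \left(-24 - 486 + 12 \left(0 + 10\right)\right) \left(-114\right) - 1350 = \left(-24 - 486 + 12 \cdot 10\right) \left(-114\right) - 1350 = \left(-24 - 486 + 120\right) \left(-114\right) - 1350 = \left(-390\right) \left(-114\right) - 1350 = 44460 - 1350 = 43110$)
$- \frac{3164677}{l} = - \frac{3164677}{43110}$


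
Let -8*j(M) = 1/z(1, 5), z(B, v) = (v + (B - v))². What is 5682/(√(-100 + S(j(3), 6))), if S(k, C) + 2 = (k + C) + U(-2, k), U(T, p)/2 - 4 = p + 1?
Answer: -11364*I*√1382/691 ≈ -611.37*I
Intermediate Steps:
z(B, v) = B²
j(M) = -⅛ (j(M) = -1/(8*(1²)) = -⅛/1 = -⅛*1 = -⅛)
U(T, p) = 10 + 2*p (U(T, p) = 8 + 2*(p + 1) = 8 + 2*(1 + p) = 8 + (2 + 2*p) = 10 + 2*p)
S(k, C) = 8 + C + 3*k (S(k, C) = -2 + ((k + C) + (10 + 2*k)) = -2 + ((C + k) + (10 + 2*k)) = -2 + (10 + C + 3*k) = 8 + C + 3*k)
5682/(√(-100 + S(j(3), 6))) = 5682/(√(-100 + (8 + 6 + 3*(-⅛)))) = 5682/(√(-100 + (8 + 6 - 3/8))) = 5682/(√(-100 + 109/8)) = 5682/(√(-691/8)) = 5682/((I*√1382/4)) = 5682*(-2*I*√1382/691) = -11364*I*√1382/691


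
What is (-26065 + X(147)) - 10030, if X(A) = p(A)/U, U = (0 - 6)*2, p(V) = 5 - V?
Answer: -216499/6 ≈ -36083.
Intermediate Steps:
U = -12 (U = -6*2 = -12)
X(A) = -5/12 + A/12 (X(A) = (5 - A)/(-12) = (5 - A)*(-1/12) = -5/12 + A/12)
(-26065 + X(147)) - 10030 = (-26065 + (-5/12 + (1/12)*147)) - 10030 = (-26065 + (-5/12 + 49/4)) - 10030 = (-26065 + 71/6) - 10030 = -156319/6 - 10030 = -216499/6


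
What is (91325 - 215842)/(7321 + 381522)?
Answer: -124517/388843 ≈ -0.32022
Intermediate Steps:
(91325 - 215842)/(7321 + 381522) = -124517/388843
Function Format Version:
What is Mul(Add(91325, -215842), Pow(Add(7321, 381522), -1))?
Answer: Rational(-124517, 388843) ≈ -0.32022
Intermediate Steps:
Mul(Add(91325, -215842), Pow(Add(7321, 381522), -1)) = Mul(-124517, Pow(388843, -1)) = Mul(-124517, Rational(1, 388843)) = Rational(-124517, 388843)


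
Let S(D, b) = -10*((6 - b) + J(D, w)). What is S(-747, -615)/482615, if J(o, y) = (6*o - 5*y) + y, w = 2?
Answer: 7738/96523 ≈ 0.080167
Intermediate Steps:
J(o, y) = -4*y + 6*o (J(o, y) = (-5*y + 6*o) + y = -4*y + 6*o)
S(D, b) = 20 - 60*D + 10*b (S(D, b) = -10*((6 - b) + (-4*2 + 6*D)) = -10*((6 - b) + (-8 + 6*D)) = -10*(-2 - b + 6*D) = 20 - 60*D + 10*b)
S(-747, -615)/482615 = (20 - 60*(-747) + 10*(-615))/482615 = (20 + 44820 - 6150)*(1/482615) = 38690*(1/482615) = 7738/96523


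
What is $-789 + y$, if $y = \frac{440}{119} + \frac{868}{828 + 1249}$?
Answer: $- \frac{6257885}{7973} \approx -784.88$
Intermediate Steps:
$y = \frac{32812}{7973}$ ($y = 440 \cdot \frac{1}{119} + \frac{868}{2077} = \frac{440}{119} + 868 \cdot \frac{1}{2077} = \frac{440}{119} + \frac{28}{67} = \frac{32812}{7973} \approx 4.1154$)
$-789 + y = -789 + \frac{32812}{7973} = - \frac{6257885}{7973}$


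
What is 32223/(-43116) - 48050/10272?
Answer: -100113269/18453648 ≈ -5.4251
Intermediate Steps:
32223/(-43116) - 48050/10272 = 32223*(-1/43116) - 48050*1/10272 = -10741/14372 - 24025/5136 = -100113269/18453648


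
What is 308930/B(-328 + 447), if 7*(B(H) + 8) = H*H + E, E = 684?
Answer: 2162510/14789 ≈ 146.22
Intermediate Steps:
B(H) = 628/7 + H²/7 (B(H) = -8 + (H*H + 684)/7 = -8 + (H² + 684)/7 = -8 + (684 + H²)/7 = -8 + (684/7 + H²/7) = 628/7 + H²/7)
308930/B(-328 + 447) = 308930/(628/7 + (-328 + 447)²/7) = 308930/(628/7 + (⅐)*119²) = 308930/(628/7 + (⅐)*14161) = 308930/(628/7 + 2023) = 308930/(14789/7) = 308930*(7/14789) = 2162510/14789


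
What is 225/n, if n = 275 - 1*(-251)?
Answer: 225/526 ≈ 0.42776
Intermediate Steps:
n = 526 (n = 275 + 251 = 526)
225/n = 225/526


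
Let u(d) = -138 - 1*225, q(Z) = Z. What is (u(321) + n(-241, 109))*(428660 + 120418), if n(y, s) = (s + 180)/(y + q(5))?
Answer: -23598548823/118 ≈ -1.9999e+8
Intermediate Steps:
u(d) = -363 (u(d) = -138 - 225 = -363)
n(y, s) = (180 + s)/(5 + y) (n(y, s) = (s + 180)/(y + 5) = (180 + s)/(5 + y))
(u(321) + n(-241, 109))*(428660 + 120418) = (-363 + (180 + 109)/(5 - 241))*(428660 + 120418) = (-363 + 289/(-236))*549078 = (-363 - 1/236*289)*549078 = (-363 - 289/236)*549078 = -85957/236*549078 = -23598548823/118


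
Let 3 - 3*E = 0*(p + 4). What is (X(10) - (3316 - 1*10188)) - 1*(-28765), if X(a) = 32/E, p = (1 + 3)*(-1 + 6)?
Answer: 35669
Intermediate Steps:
p = 20 (p = 4*5 = 20)
E = 1 (E = 1 - 0*(20 + 4) = 1 - 0*24 = 1 - 1/3*0 = 1 + 0 = 1)
X(a) = 32 (X(a) = 32/1 = 32*1 = 32)
(X(10) - (3316 - 1*10188)) - 1*(-28765) = (32 - (3316 - 1*10188)) - 1*(-28765) = (32 - (3316 - 10188)) + 28765 = (32 - 1*(-6872)) + 28765 = (32 + 6872) + 28765 = 6904 + 28765 = 35669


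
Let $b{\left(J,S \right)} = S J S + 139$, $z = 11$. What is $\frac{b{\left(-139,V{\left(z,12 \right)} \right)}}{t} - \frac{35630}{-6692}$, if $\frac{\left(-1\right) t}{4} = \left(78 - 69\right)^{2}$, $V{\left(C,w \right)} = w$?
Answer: $\frac{5162893}{77436} \approx 66.673$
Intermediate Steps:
$b{\left(J,S \right)} = 139 + J S^{2}$ ($b{\left(J,S \right)} = J S S + 139 = J S^{2} + 139 = 139 + J S^{2}$)
$t = -324$ ($t = - 4 \left(78 - 69\right)^{2} = - 4 \cdot 9^{2} = \left(-4\right) 81 = -324$)
$\frac{b{\left(-139,V{\left(z,12 \right)} \right)}}{t} - \frac{35630}{-6692} = \frac{139 - 139 \cdot 12^{2}}{-324} - \frac{35630}{-6692} = \left(139 - 20016\right) \left(- \frac{1}{324}\right) - - \frac{2545}{478} = \left(139 - 20016\right) \left(- \frac{1}{324}\right) + \frac{2545}{478} = \left(-19877\right) \left(- \frac{1}{324}\right) + \frac{2545}{478} = \frac{19877}{324} + \frac{2545}{478} = \frac{5162893}{77436}$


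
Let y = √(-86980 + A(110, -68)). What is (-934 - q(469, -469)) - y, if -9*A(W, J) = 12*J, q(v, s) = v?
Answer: -1403 - 2*I*√195501/3 ≈ -1403.0 - 294.77*I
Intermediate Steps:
A(W, J) = -4*J/3
y = 2*I*√195501/3 (y = √(-86980 - 4/3*(-68)) = √(-86980 + 272/3) = √(-260668/3) = 2*I*√195501/3 ≈ 294.77*I)
(-934 - q(469, -469)) - y = (-934 - 1*469) - 2*I*√195501/3 = (-934 - 469) - 2*I*√195501/3 = -1403 - 2*I*√195501/3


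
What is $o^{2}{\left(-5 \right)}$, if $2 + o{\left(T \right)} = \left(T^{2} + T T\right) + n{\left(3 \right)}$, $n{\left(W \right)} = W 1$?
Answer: $2601$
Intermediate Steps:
$n{\left(W \right)} = W$
$o{\left(T \right)} = 1 + 2 T^{2}$ ($o{\left(T \right)} = -2 + \left(\left(T^{2} + T T\right) + 3\right) = -2 + \left(\left(T^{2} + T^{2}\right) + 3\right) = -2 + \left(2 T^{2} + 3\right) = -2 + \left(3 + 2 T^{2}\right) = 1 + 2 T^{2}$)
$o^{2}{\left(-5 \right)} = \left(1 + 2 \left(-5\right)^{2}\right)^{2} = \left(1 + 2 \cdot 25\right)^{2} = \left(1 + 50\right)^{2} = 51^{2} = 2601$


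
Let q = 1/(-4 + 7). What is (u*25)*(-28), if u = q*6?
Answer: -1400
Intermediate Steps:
q = ⅓ (q = 1/3 = ⅓ ≈ 0.33333)
u = 2 (u = (⅓)*6 = 2)
(u*25)*(-28) = (2*25)*(-28) = 50*(-28) = -1400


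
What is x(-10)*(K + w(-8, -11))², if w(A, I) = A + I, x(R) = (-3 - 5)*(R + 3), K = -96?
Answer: 740600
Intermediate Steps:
x(R) = -24 - 8*R (x(R) = -8*(3 + R) = -24 - 8*R)
x(-10)*(K + w(-8, -11))² = (-24 - 8*(-10))*(-96 + (-8 - 11))² = (-24 + 80)*(-96 - 19)² = 56*(-115)² = 56*13225 = 740600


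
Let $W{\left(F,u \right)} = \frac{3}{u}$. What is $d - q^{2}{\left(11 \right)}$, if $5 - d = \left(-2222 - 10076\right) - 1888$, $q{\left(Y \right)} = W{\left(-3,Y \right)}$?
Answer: $\frac{1717102}{121} \approx 14191.0$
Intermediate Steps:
$q{\left(Y \right)} = \frac{3}{Y}$
$d = 14191$ ($d = 5 - \left(\left(-2222 - 10076\right) - 1888\right) = 5 - \left(-12298 - 1888\right) = 5 - -14186 = 5 + 14186 = 14191$)
$d - q^{2}{\left(11 \right)} = 14191 - \left(\frac{3}{11}\right)^{2} = 14191 - \frac{9}{121} = \frac{1717102}{121}$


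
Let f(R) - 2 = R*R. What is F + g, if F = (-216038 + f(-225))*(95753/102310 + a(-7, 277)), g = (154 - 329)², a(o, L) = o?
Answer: 105757040137/102310 ≈ 1.0337e+6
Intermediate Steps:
f(R) = 2 + R² (f(R) = 2 + R*R = 2 + R²)
g = 30625 (g = (-175)² = 30625)
F = 102623796387/102310 (F = (-216038 + (2 + (-225)²))*(95753/102310 - 7) = (-216038 + (2 + 50625))*(95753*(1/102310) - 7) = (-216038 + 50627)*(95753/102310 - 7) = -165411*(-620417/102310) = 102623796387/102310 ≈ 1.0031e+6)
F + g = 102623796387/102310 + 30625 = 105757040137/102310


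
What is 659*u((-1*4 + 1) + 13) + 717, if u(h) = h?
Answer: 7307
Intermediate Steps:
659*u((-1*4 + 1) + 13) + 717 = 659*((-1*4 + 1) + 13) + 717 = 659*((-4 + 1) + 13) + 717 = 659*(-3 + 13) + 717 = 659*10 + 717 = 6590 + 717 = 7307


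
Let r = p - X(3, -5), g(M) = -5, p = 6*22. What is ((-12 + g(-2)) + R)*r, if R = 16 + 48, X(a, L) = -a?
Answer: 6345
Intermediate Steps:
p = 132
R = 64
r = 135 (r = 132 - (-1)*3 = 132 - 1*(-3) = 132 + 3 = 135)
((-12 + g(-2)) + R)*r = ((-12 - 5) + 64)*135 = (-17 + 64)*135 = 47*135 = 6345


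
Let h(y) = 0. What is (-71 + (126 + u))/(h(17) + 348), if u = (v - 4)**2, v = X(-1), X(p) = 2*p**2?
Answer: 59/348 ≈ 0.16954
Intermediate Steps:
v = 2 (v = 2*(-1)**2 = 2*1 = 2)
u = 4 (u = (2 - 4)**2 = (-2)**2 = 4)
(-71 + (126 + u))/(h(17) + 348) = (-71 + (126 + 4))/(0 + 348) = (-71 + 130)/348 = 59*(1/348) = 59/348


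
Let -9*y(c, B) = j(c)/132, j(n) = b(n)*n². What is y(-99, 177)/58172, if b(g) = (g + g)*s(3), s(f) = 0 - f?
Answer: -9801/116344 ≈ -0.084242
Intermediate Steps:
s(f) = -f
b(g) = -6*g (b(g) = (g + g)*(-1*3) = (2*g)*(-3) = -6*g)
j(n) = -6*n³ (j(n) = (-6*n)*n² = -6*n³)
y(c, B) = c³/198 (y(c, B) = -(-6*c³)/(9*132) = -(-1)*c³/198 = c³/198)
y(-99, 177)/58172 = ((1/198)*(-99)³)/58172 = ((1/198)*(-970299))*(1/58172) = -9801/2*1/58172 = -9801/116344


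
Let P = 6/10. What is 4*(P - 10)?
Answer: -188/5 ≈ -37.600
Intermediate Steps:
P = ⅗ (P = 6*(⅒) = ⅗ ≈ 0.60000)
4*(P - 10) = 4*(⅗ - 10) = 4*(-47/5) = -188/5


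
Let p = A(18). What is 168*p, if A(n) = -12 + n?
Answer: 1008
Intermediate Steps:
p = 6 (p = -12 + 18 = 6)
168*p = 168*6 = 1008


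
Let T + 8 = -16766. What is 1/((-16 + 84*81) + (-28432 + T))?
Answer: -1/38418 ≈ -2.6029e-5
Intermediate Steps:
T = -16774 (T = -8 - 16766 = -16774)
1/((-16 + 84*81) + (-28432 + T)) = 1/((-16 + 84*81) + (-28432 - 16774)) = 1/((-16 + 6804) - 45206) = 1/(6788 - 45206) = 1/(-38418) = -1/38418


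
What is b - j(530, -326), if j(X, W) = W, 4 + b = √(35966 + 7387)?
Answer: 322 + 3*√4817 ≈ 530.21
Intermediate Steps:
b = -4 + 3*√4817 (b = -4 + √(35966 + 7387) = -4 + √43353 = -4 + 3*√4817 ≈ 204.21)
b - j(530, -326) = (-4 + 3*√4817) - 1*(-326) = (-4 + 3*√4817) + 326 = 322 + 3*√4817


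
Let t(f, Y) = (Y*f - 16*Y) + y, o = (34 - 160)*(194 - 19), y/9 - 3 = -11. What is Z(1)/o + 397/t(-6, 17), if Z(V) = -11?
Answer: -2187236/2458575 ≈ -0.88964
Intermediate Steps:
y = -72 (y = 27 + 9*(-11) = 27 - 99 = -72)
o = -22050 (o = -126*175 = -22050)
t(f, Y) = -72 - 16*Y + Y*f (t(f, Y) = (Y*f - 16*Y) - 72 = (-16*Y + Y*f) - 72 = -72 - 16*Y + Y*f)
Z(1)/o + 397/t(-6, 17) = -11/(-22050) + 397/(-72 - 16*17 + 17*(-6)) = -11*(-1/22050) + 397/(-72 - 272 - 102) = 11/22050 + 397/(-446) = 11/22050 + 397*(-1/446) = 11/22050 - 397/446 = -2187236/2458575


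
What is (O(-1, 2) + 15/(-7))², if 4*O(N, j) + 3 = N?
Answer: 484/49 ≈ 9.8775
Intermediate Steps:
O(N, j) = -¾ + N/4
(O(-1, 2) + 15/(-7))² = ((-¾ + (¼)*(-1)) + 15/(-7))² = ((-¾ - ¼) + 15*(-⅐))² = (-1 - 15/7)² = (-22/7)² = 484/49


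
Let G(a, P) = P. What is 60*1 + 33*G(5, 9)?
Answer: 357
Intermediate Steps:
60*1 + 33*G(5, 9) = 60*1 + 33*9 = 60 + 297 = 357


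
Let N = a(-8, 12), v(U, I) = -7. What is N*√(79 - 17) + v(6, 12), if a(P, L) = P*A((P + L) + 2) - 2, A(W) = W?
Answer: -7 - 50*√62 ≈ -400.70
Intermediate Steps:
a(P, L) = -2 + P*(2 + L + P) (a(P, L) = P*((P + L) + 2) - 2 = P*((L + P) + 2) - 2 = P*(2 + L + P) - 2 = -2 + P*(2 + L + P))
N = -50 (N = -2 - 8*(2 + 12 - 8) = -2 - 8*6 = -2 - 48 = -50)
N*√(79 - 17) + v(6, 12) = -50*√(79 - 17) - 7 = -50*√62 - 7 = -7 - 50*√62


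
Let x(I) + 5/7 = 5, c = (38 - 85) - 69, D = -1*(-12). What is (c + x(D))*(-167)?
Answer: 130594/7 ≈ 18656.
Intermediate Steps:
D = 12
c = -116 (c = -47 - 69 = -116)
x(I) = 30/7 (x(I) = -5/7 + 5 = 30/7)
(c + x(D))*(-167) = (-116 + 30/7)*(-167) = -782/7*(-167) = 130594/7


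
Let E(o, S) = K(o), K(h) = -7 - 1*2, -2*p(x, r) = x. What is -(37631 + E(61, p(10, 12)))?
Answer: -37622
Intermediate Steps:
p(x, r) = -x/2
K(h) = -9 (K(h) = -7 - 2 = -9)
E(o, S) = -9
-(37631 + E(61, p(10, 12))) = -(37631 - 9) = -1*37622 = -37622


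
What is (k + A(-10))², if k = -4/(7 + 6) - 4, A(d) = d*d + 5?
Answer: 1713481/169 ≈ 10139.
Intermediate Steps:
A(d) = 5 + d² (A(d) = d² + 5 = 5 + d²)
k = -56/13 (k = -4/13 - 4 = -56/13 ≈ -4.3077)
(k + A(-10))² = (-56/13 + (5 + (-10)²))² = (-56/13 + (5 + 100))² = (-56/13 + 105)² = (1309/13)² = 1713481/169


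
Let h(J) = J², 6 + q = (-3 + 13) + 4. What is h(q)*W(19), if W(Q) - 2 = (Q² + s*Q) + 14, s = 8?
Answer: 33856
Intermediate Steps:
q = 8 (q = -6 + ((-3 + 13) + 4) = -6 + (10 + 4) = -6 + 14 = 8)
W(Q) = 16 + Q² + 8*Q (W(Q) = 2 + ((Q² + 8*Q) + 14) = 2 + (14 + Q² + 8*Q) = 16 + Q² + 8*Q)
h(q)*W(19) = 8²*(16 + 19² + 8*19) = 64*(16 + 361 + 152) = 64*529 = 33856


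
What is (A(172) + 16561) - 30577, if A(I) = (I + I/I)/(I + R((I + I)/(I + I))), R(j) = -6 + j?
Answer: -2340499/167 ≈ -14015.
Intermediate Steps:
A(I) = (1 + I)/(-5 + I) (A(I) = (I + I/I)/(I + (-6 + (I + I)/(I + I))) = (I + 1)/(I + (-6 + (2*I)/((2*I)))) = (1 + I)/(I + (-6 + (2*I)*(1/(2*I)))) = (1 + I)/(I + (-6 + 1)) = (1 + I)/(I - 5) = (1 + I)/(-5 + I))
(A(172) + 16561) - 30577 = ((1 + 172)/(-5 + 172) + 16561) - 30577 = (173/167 + 16561) - 30577 = 2765860/167 - 30577 = -2340499/167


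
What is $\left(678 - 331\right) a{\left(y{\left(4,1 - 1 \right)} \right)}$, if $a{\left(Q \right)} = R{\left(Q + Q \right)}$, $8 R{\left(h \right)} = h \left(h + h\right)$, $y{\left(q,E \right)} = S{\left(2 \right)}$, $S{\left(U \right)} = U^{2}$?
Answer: $5552$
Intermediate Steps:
$y{\left(q,E \right)} = 4$ ($y{\left(q,E \right)} = 2^{2} = 4$)
$R{\left(h \right)} = \frac{h^{2}}{4}$ ($R{\left(h \right)} = \frac{h \left(h + h\right)}{8} = \frac{h 2 h}{8} = \frac{2 h^{2}}{8} = \frac{h^{2}}{4}$)
$a{\left(Q \right)} = Q^{2}$ ($a{\left(Q \right)} = \frac{\left(Q + Q\right)^{2}}{4} = \frac{\left(2 Q\right)^{2}}{4} = \frac{4 Q^{2}}{4} = Q^{2}$)
$\left(678 - 331\right) a{\left(y{\left(4,1 - 1 \right)} \right)} = \left(678 - 331\right) 4^{2} = 347 \cdot 16 = 5552$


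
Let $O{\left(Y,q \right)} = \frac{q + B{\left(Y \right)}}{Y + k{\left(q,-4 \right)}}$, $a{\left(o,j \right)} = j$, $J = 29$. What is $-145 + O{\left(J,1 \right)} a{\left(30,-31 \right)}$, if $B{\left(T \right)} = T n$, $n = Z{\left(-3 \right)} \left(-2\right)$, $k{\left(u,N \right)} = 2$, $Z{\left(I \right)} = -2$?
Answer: $-262$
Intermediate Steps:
$n = 4$ ($n = \left(-2\right) \left(-2\right) = 4$)
$B{\left(T \right)} = 4 T$ ($B{\left(T \right)} = T 4 = 4 T$)
$O{\left(Y,q \right)} = \frac{q + 4 Y}{2 + Y}$ ($O{\left(Y,q \right)} = \frac{q + 4 Y}{Y + 2} = \frac{q + 4 Y}{2 + Y}$)
$-145 + O{\left(J,1 \right)} a{\left(30,-31 \right)} = -145 + \frac{1 + 4 \cdot 29}{2 + 29} \left(-31\right) = -145 + \frac{1 + 116}{31} \left(-31\right) = -145 + \frac{1}{31} \cdot 117 \left(-31\right) = -145 + \frac{117}{31} \left(-31\right) = -145 - 117 = -262$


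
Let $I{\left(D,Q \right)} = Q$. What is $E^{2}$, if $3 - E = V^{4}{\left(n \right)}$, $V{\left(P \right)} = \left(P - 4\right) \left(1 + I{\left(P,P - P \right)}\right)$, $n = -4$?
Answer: $16752649$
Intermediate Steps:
$V{\left(P \right)} = -4 + P$ ($V{\left(P \right)} = \left(P - 4\right) \left(1 + \left(P - P\right)\right) = \left(-4 + P\right) \left(1 + 0\right) = \left(-4 + P\right) 1 = -4 + P$)
$E = -4093$ ($E = 3 - \left(-4 - 4\right)^{4} = 3 - \left(-8\right)^{4} = 3 - 4096 = -4093$)
$E^{2} = \left(-4093\right)^{2} = 16752649$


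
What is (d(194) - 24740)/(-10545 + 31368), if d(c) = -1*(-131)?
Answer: -13/11 ≈ -1.1818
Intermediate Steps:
d(c) = 131
(d(194) - 24740)/(-10545 + 31368) = (131 - 24740)/(-10545 + 31368) = -24609/20823 = -24609*1/20823 = -13/11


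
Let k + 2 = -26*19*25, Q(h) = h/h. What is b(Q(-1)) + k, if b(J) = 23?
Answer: -12329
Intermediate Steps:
Q(h) = 1
k = -12352 (k = -2 - 26*19*25 = -2 - 494*25 = -2 - 12350 = -12352)
b(Q(-1)) + k = 23 - 12352 = -12329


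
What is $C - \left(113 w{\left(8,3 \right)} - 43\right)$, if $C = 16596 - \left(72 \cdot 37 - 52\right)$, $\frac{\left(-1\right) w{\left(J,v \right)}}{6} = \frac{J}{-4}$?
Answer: $12671$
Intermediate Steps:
$w{\left(J,v \right)} = \frac{3 J}{2}$ ($w{\left(J,v \right)} = - 6 \frac{J}{-4} = - 6 J \left(- \frac{1}{4}\right) = - 6 \left(- \frac{J}{4}\right) = \frac{3 J}{2}$)
$C = 13984$ ($C = 16596 - \left(2664 - 52\right) = 16596 - 2612 = 13984$)
$C - \left(113 w{\left(8,3 \right)} - 43\right) = 13984 - \left(113 \cdot \frac{3}{2} \cdot 8 - 43\right) = 13984 - \left(113 \cdot 12 - 43\right) = 13984 - \left(1356 - 43\right) = 13984 - 1313 = 12671$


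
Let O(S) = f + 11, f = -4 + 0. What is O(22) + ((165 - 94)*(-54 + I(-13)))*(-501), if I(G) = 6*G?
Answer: 4695379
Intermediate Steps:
f = -4
O(S) = 7 (O(S) = -4 + 11 = 7)
O(22) + ((165 - 94)*(-54 + I(-13)))*(-501) = 7 + ((165 - 94)*(-54 + 6*(-13)))*(-501) = 7 + (71*(-54 - 78))*(-501) = 7 + (71*(-132))*(-501) = 7 - 9372*(-501) = 7 + 4695372 = 4695379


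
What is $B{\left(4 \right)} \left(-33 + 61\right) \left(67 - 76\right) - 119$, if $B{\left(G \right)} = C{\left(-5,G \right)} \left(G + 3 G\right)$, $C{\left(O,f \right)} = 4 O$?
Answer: $80521$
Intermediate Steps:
$B{\left(G \right)} = - 80 G$ ($B{\left(G \right)} = 4 \left(-5\right) \left(G + 3 G\right) = - 20 \cdot 4 G = - 80 G$)
$B{\left(4 \right)} \left(-33 + 61\right) \left(67 - 76\right) - 119 = \left(-80\right) 4 \left(-33 + 61\right) \left(67 - 76\right) - 119 = - 320 \cdot 28 \left(-9\right) - 119 = \left(-320\right) \left(-252\right) - 119 = 80640 - 119 = 80521$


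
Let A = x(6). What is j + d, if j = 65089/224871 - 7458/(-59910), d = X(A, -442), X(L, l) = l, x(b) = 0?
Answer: -991509496952/2245336935 ≈ -441.59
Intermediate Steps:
A = 0
d = -442
j = 929428318/2245336935 (j = 65089*(1/224871) - 7458*(-1/59910) = 65089/224871 + 1243/9985 = 929428318/2245336935 ≈ 0.41394)
j + d = 929428318/2245336935 - 442 = -991509496952/2245336935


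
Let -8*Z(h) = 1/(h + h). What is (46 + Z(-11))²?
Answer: 65561409/30976 ≈ 2116.5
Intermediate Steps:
Z(h) = -1/(16*h) (Z(h) = -1/(8*(h + h)) = -1/(2*h)/8 = -1/(16*h))
(46 + Z(-11))² = (46 - 1/16/(-11))² = (46 - 1/16*(-1/11))² = (46 + 1/176)² = (8097/176)² = 65561409/30976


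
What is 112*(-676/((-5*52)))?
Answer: 1456/5 ≈ 291.20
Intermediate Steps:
112*(-676/((-5*52))) = 112*(-676/(-260)) = 112*(-676*(-1/260)) = 112*(13/5) = 1456/5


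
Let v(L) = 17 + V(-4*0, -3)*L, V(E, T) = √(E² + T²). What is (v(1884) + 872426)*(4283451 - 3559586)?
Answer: 635622237175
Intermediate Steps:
v(L) = 17 + 3*L (v(L) = 17 + √((-4*0)² + (-3)²)*L = 17 + √(0² + 9)*L = 17 + √(0 + 9)*L = 17 + √9*L = 17 + 3*L)
(v(1884) + 872426)*(4283451 - 3559586) = ((17 + 3*1884) + 872426)*(4283451 - 3559586) = ((17 + 5652) + 872426)*723865 = (5669 + 872426)*723865 = 878095*723865 = 635622237175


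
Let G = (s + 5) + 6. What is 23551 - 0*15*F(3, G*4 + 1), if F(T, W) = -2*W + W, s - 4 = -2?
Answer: 23551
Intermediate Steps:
s = 2 (s = 4 - 2 = 2)
G = 13 (G = (2 + 5) + 6 = 7 + 6 = 13)
F(T, W) = -W
23551 - 0*15*F(3, G*4 + 1) = 23551 - 0*15*(-(13*4 + 1)) = 23551 - 0*(-(52 + 1)) = 23551 - 0*(-1*53) = 23551 - 0*(-53) = 23551 - 1*0 = 23551 + 0 = 23551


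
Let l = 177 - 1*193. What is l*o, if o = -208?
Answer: 3328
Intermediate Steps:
l = -16 (l = 177 - 193 = -16)
l*o = -16*(-208) = 3328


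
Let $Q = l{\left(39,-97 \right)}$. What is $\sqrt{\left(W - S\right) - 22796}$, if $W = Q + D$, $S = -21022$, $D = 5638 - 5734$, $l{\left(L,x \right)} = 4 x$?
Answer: $i \sqrt{2258} \approx 47.518 i$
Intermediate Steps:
$D = -96$
$Q = -388$ ($Q = 4 \left(-97\right) = -388$)
$W = -484$ ($W = -388 - 96 = -484$)
$\sqrt{\left(W - S\right) - 22796} = \sqrt{\left(-484 - -21022\right) - 22796} = \sqrt{\left(-484 + 21022\right) - 22796} = \sqrt{20538 - 22796} = \sqrt{-2258} = i \sqrt{2258}$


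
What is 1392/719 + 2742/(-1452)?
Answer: 8281/173998 ≈ 0.047593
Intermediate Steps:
1392/719 + 2742/(-1452) = 1392*(1/719) + 2742*(-1/1452) = 1392/719 - 457/242 = 8281/173998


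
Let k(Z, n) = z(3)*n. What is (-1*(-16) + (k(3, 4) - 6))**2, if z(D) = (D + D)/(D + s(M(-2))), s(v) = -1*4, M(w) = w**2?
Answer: 196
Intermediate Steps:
s(v) = -4
z(D) = 2*D/(-4 + D) (z(D) = (D + D)/(D - 4) = (2*D)/(-4 + D) = 2*D/(-4 + D))
k(Z, n) = -6*n (k(Z, n) = (2*3/(-4 + 3))*n = (2*3/(-1))*n = (2*3*(-1))*n = -6*n)
(-1*(-16) + (k(3, 4) - 6))**2 = (-1*(-16) + (-6*4 - 6))**2 = (16 + (-24 - 6))**2 = (16 - 30)**2 = (-14)**2 = 196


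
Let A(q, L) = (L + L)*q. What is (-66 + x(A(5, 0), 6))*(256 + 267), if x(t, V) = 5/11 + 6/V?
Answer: -371330/11 ≈ -33757.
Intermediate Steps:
A(q, L) = 2*L*q (A(q, L) = (2*L)*q = 2*L*q)
x(t, V) = 5/11 + 6/V (x(t, V) = 5*(1/11) + 6/V = 5/11 + 6/V)
(-66 + x(A(5, 0), 6))*(256 + 267) = (-66 + (5/11 + 6/6))*(256 + 267) = (-66 + (5/11 + 6*(1/6)))*523 = (-66 + (5/11 + 1))*523 = (-66 + 16/11)*523 = -710/11*523 = -371330/11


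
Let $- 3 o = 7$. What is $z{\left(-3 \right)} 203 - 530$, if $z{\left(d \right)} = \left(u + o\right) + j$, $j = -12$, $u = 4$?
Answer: $- \frac{7883}{3} \approx -2627.7$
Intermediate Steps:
$o = - \frac{7}{3}$ ($o = \left(- \frac{1}{3}\right) 7 = - \frac{7}{3} \approx -2.3333$)
$z{\left(d \right)} = - \frac{31}{3}$ ($z{\left(d \right)} = \left(4 - \frac{7}{3}\right) - 12 = \frac{5}{3} - 12 = - \frac{31}{3}$)
$z{\left(-3 \right)} 203 - 530 = \left(- \frac{31}{3}\right) 203 - 530 = - \frac{6293}{3} - 530 = - \frac{7883}{3}$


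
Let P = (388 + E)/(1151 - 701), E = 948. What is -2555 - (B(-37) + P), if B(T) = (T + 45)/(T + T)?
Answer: -21294191/8325 ≈ -2557.9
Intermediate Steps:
P = 668/225 (P = (388 + 948)/(1151 - 701) = 1336/450 = 1336*(1/450) = 668/225 ≈ 2.9689)
B(T) = (45 + T)/(2*T) (B(T) = (45 + T)/((2*T)) = (45 + T)*(1/(2*T)) = (45 + T)/(2*T))
-2555 - (B(-37) + P) = -2555 - ((½)*(45 - 37)/(-37) + 668/225) = -2555 - ((½)*(-1/37)*8 + 668/225) = -2555 - (-4/37 + 668/225) = -2555 - 1*23816/8325 = -2555 - 23816/8325 = -21294191/8325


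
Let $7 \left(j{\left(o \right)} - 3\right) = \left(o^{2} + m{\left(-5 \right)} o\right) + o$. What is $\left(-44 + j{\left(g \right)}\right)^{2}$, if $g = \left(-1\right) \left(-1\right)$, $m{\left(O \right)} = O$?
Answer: $\frac{84100}{49} \approx 1716.3$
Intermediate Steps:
$g = 1$
$j{\left(o \right)} = 3 - \frac{4 o}{7} + \frac{o^{2}}{7}$ ($j{\left(o \right)} = 3 + \frac{\left(o^{2} - 5 o\right) + o}{7} = 3 + \frac{o^{2} - 4 o}{7} = 3 + \left(- \frac{4 o}{7} + \frac{o^{2}}{7}\right) = 3 - \frac{4 o}{7} + \frac{o^{2}}{7}$)
$\left(-44 + j{\left(g \right)}\right)^{2} = \left(-44 + \left(3 - \frac{4}{7} + \frac{1^{2}}{7}\right)\right)^{2} = \left(-44 + \left(3 - \frac{4}{7} + \frac{1}{7} \cdot 1\right)\right)^{2} = \left(-44 + \left(3 - \frac{4}{7} + \frac{1}{7}\right)\right)^{2} = \left(-44 + \frac{18}{7}\right)^{2} = \left(- \frac{290}{7}\right)^{2} = \frac{84100}{49}$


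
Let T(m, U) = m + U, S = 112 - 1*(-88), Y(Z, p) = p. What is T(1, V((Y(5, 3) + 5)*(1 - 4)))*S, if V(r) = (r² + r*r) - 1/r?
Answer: 691825/3 ≈ 2.3061e+5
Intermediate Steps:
V(r) = -1/r + 2*r² (V(r) = (r² + r²) - 1/r = 2*r² - 1/r = -1/r + 2*r²)
S = 200 (S = 112 + 88 = 200)
T(m, U) = U + m
T(1, V((Y(5, 3) + 5)*(1 - 4)))*S = ((-1 + 2*((3 + 5)*(1 - 4))³)/(((3 + 5)*(1 - 4))) + 1)*200 = ((-1 + 2*(8*(-3))³)/((8*(-3))) + 1)*200 = ((-1 + 2*(-24)³)/(-24) + 1)*200 = (-(-1 + 2*(-13824))/24 + 1)*200 = (-(-1 - 27648)/24 + 1)*200 = (-1/24*(-27649) + 1)*200 = (27649/24 + 1)*200 = (27673/24)*200 = 691825/3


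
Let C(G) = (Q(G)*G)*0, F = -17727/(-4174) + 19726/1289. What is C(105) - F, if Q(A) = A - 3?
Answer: -105186427/5380286 ≈ -19.550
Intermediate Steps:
F = 105186427/5380286 (F = -17727*(-1/4174) + 19726*(1/1289) = 17727/4174 + 19726/1289 = 105186427/5380286 ≈ 19.550)
Q(A) = -3 + A
C(G) = 0 (C(G) = ((-3 + G)*G)*0 = (G*(-3 + G))*0 = 0)
C(105) - F = 0 - 1*105186427/5380286 = 0 - 105186427/5380286 = -105186427/5380286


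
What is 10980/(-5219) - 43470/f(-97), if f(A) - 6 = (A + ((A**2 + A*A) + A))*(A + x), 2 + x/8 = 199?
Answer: -7206426045/3422781989 ≈ -2.1054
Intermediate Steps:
x = 1576 (x = -16 + 8*199 = -16 + 1592 = 1576)
f(A) = 6 + (1576 + A)*(2*A + 2*A**2) (f(A) = 6 + (A + ((A**2 + A*A) + A))*(A + 1576) = 6 + (A + ((A**2 + A**2) + A))*(1576 + A) = 6 + (A + (2*A**2 + A))*(1576 + A) = 6 + (A + (A + 2*A**2))*(1576 + A) = 6 + (2*A + 2*A**2)*(1576 + A) = 6 + (1576 + A)*(2*A + 2*A**2))
10980/(-5219) - 43470/f(-97) = 10980/(-5219) - 43470/(6 + 2*(-97)**3 + 3152*(-97) + 3154*(-97)**2) = 10980*(-1/5219) - 43470/(6 + 2*(-912673) - 305744 + 3154*9409) = -10980/5219 - 43470/(6 - 1825346 - 305744 + 29675986) = -10980/5219 - 43470/27544902 = -10980/5219 - 43470*1/27544902 = -10980/5219 - 1035/655831 = -7206426045/3422781989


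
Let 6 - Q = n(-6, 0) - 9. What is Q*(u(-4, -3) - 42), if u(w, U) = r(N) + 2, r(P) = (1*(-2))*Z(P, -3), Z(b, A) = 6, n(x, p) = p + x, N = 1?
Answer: -1092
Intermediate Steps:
r(P) = -12 (r(P) = (1*(-2))*6 = -2*6 = -12)
Q = 21 (Q = 6 - ((0 - 6) - 9) = 6 - (-6 - 9) = 6 - 1*(-15) = 6 + 15 = 21)
u(w, U) = -10 (u(w, U) = -12 + 2 = -10)
Q*(u(-4, -3) - 42) = 21*(-10 - 42) = 21*(-52) = -1092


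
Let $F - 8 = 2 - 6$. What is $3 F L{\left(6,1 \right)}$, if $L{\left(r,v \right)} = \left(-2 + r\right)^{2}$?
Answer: $192$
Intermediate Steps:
$F = 4$ ($F = 8 + \left(2 - 6\right) = 8 - 4 = 4$)
$3 F L{\left(6,1 \right)} = 3 \cdot 4 \left(-2 + 6\right)^{2} = 12 \cdot 4^{2} = 12 \cdot 16 = 192$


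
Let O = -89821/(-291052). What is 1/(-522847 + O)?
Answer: -291052/152175575223 ≈ -1.9126e-6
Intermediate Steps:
O = 89821/291052 (O = -89821*(-1/291052) = 89821/291052 ≈ 0.30861)
1/(-522847 + O) = 1/(-522847 + 89821/291052) = 1/(-152175575223/291052) = -291052/152175575223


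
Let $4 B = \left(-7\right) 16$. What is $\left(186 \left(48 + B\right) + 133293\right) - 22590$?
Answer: $114423$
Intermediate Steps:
$B = -28$ ($B = \frac{\left(-7\right) 16}{4} = \frac{1}{4} \left(-112\right) = -28$)
$\left(186 \left(48 + B\right) + 133293\right) - 22590 = \left(186 \left(48 - 28\right) + 133293\right) - 22590 = \left(186 \cdot 20 + 133293\right) - 22590 = \left(3720 + 133293\right) - 22590 = 137013 - 22590 = 114423$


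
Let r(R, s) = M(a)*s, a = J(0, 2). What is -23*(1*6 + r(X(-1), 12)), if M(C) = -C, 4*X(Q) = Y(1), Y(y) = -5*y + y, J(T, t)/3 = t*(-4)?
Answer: -6762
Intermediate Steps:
J(T, t) = -12*t (J(T, t) = 3*(t*(-4)) = 3*(-4*t) = -12*t)
Y(y) = -4*y
X(Q) = -1 (X(Q) = (-4*1)/4 = (¼)*(-4) = -1)
a = -24 (a = -12*2 = -24)
r(R, s) = 24*s (r(R, s) = (-1*(-24))*s = 24*s)
-23*(1*6 + r(X(-1), 12)) = -23*(1*6 + 24*12) = -23*(6 + 288) = -23*294 = -6762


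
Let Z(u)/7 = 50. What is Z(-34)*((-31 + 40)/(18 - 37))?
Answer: -3150/19 ≈ -165.79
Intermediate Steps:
Z(u) = 350 (Z(u) = 7*50 = 350)
Z(-34)*((-31 + 40)/(18 - 37)) = 350*((-31 + 40)/(18 - 37)) = 350*(9/(-19)) = 350*(9*(-1/19)) = 350*(-9/19) = -3150/19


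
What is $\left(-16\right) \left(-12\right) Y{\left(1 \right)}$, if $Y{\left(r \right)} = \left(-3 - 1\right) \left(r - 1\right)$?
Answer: $0$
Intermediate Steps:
$Y{\left(r \right)} = 4 - 4 r$ ($Y{\left(r \right)} = - 4 \left(-1 + r\right) = 4 - 4 r$)
$\left(-16\right) \left(-12\right) Y{\left(1 \right)} = \left(-16\right) \left(-12\right) \left(4 - 4\right) = 192 \left(4 - 4\right) = 192 \cdot 0 = 0$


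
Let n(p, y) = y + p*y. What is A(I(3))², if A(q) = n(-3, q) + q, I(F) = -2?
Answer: 4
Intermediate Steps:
A(q) = -q (A(q) = q*(1 - 3) + q = q*(-2) + q = -2*q + q = -q)
A(I(3))² = (-1*(-2))² = 2² = 4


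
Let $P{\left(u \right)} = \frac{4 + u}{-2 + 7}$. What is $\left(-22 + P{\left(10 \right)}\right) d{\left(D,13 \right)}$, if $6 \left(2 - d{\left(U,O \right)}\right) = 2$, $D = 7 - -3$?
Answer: $-32$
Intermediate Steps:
$D = 10$ ($D = 7 + 3 = 10$)
$d{\left(U,O \right)} = \frac{5}{3}$ ($d{\left(U,O \right)} = 2 - \frac{1}{3} = \frac{5}{3}$)
$P{\left(u \right)} = \frac{4}{5} + \frac{u}{5}$ ($P{\left(u \right)} = \frac{4 + u}{5} = \left(4 + u\right) \frac{1}{5} = \frac{4}{5} + \frac{u}{5}$)
$\left(-22 + P{\left(10 \right)}\right) d{\left(D,13 \right)} = \left(-22 + \left(\frac{4}{5} + \frac{1}{5} \cdot 10\right)\right) \frac{5}{3} = \left(-22 + \left(\frac{4}{5} + 2\right)\right) \frac{5}{3} = \left(-22 + \frac{14}{5}\right) \frac{5}{3} = \left(- \frac{96}{5}\right) \frac{5}{3} = -32$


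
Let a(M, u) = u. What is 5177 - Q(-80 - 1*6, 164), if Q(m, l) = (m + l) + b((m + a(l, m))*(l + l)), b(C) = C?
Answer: 61515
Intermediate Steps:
Q(m, l) = l + m + 4*l*m (Q(m, l) = (m + l) + (m + m)*(l + l) = (l + m) + (2*m)*(2*l) = (l + m) + 4*l*m = l + m + 4*l*m)
5177 - Q(-80 - 1*6, 164) = 5177 - (164 + (-80 - 1*6) + 4*164*(-80 - 1*6)) = 5177 - (164 + (-80 - 6) + 4*164*(-80 - 6)) = 5177 - (164 - 86 + 4*164*(-86)) = 5177 - (164 - 86 - 56416) = 5177 - 1*(-56338) = 5177 + 56338 = 61515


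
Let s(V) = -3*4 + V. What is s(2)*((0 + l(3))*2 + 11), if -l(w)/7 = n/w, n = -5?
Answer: -1030/3 ≈ -343.33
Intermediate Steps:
s(V) = -12 + V
l(w) = 35/w (l(w) = -(-35)/w = 35/w)
s(2)*((0 + l(3))*2 + 11) = (-12 + 2)*((0 + 35/3)*2 + 11) = -10*((0 + 35*(⅓))*2 + 11) = -10*((0 + 35/3)*2 + 11) = -10*((35/3)*2 + 11) = -10*(70/3 + 11) = -10*103/3 = -1030/3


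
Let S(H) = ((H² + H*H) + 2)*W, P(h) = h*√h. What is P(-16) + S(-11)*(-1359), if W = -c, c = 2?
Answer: 663192 - 64*I ≈ 6.6319e+5 - 64.0*I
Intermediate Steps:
P(h) = h^(3/2)
W = -2 (W = -1*2 = -2)
S(H) = -4 - 4*H² (S(H) = ((H² + H*H) + 2)*(-2) = ((H² + H²) + 2)*(-2) = (2*H² + 2)*(-2) = (2 + 2*H²)*(-2) = -4 - 4*H²)
P(-16) + S(-11)*(-1359) = (-16)^(3/2) + (-4 - 4*(-11)²)*(-1359) = -64*I + (-4 - 4*121)*(-1359) = -64*I + (-4 - 484)*(-1359) = -64*I - 488*(-1359) = -64*I + 663192 = 663192 - 64*I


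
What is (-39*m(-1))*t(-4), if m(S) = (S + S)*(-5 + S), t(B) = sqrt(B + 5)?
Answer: -468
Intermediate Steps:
t(B) = sqrt(5 + B)
m(S) = 2*S*(-5 + S) (m(S) = (2*S)*(-5 + S) = 2*S*(-5 + S))
(-39*m(-1))*t(-4) = (-78*(-1)*(-5 - 1))*sqrt(5 - 4) = (-78*(-1)*(-6))*sqrt(1) = -39*12*1 = -468*1 = -468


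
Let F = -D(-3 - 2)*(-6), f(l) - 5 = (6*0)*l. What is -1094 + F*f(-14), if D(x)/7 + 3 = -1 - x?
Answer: -884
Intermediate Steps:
D(x) = -28 - 7*x (D(x) = -21 + 7*(-1 - x) = -21 + (-7 - 7*x) = -28 - 7*x)
f(l) = 5 (f(l) = 5 + (6*0)*l = 5 + 0*l = 5 + 0 = 5)
F = 42 (F = -(-28 - 7*(-3 - 2))*(-6) = -(-28 - 7*(-5))*(-6) = -(-28 + 35)*(-6) = -1*7*(-6) = -7*(-6) = 42)
-1094 + F*f(-14) = -1094 + 42*5 = -1094 + 210 = -884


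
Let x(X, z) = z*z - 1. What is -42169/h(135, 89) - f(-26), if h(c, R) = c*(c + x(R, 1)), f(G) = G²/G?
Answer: 431681/18225 ≈ 23.686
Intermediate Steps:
x(X, z) = -1 + z² (x(X, z) = z² - 1 = -1 + z²)
f(G) = G
h(c, R) = c² (h(c, R) = c*(c + (-1 + 1²)) = c*(c + (-1 + 1)) = c*(c + 0) = c*c = c²)
-42169/h(135, 89) - f(-26) = -42169/(135²) - 1*(-26) = -42169/18225 + 26 = 431681/18225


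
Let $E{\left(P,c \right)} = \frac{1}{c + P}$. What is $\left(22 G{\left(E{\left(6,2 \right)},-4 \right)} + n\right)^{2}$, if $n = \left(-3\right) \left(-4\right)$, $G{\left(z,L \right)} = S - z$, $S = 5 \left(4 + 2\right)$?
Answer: $\frac{7166329}{16} \approx 4.479 \cdot 10^{5}$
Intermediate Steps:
$E{\left(P,c \right)} = \frac{1}{P + c}$
$S = 30$ ($S = 5 \cdot 6 = 30$)
$G{\left(z,L \right)} = 30 - z$
$n = 12$
$\left(22 G{\left(E{\left(6,2 \right)},-4 \right)} + n\right)^{2} = \left(22 \left(30 - \frac{1}{6 + 2}\right) + 12\right)^{2} = \left(22 \left(30 - \frac{1}{8}\right) + 12\right)^{2} = \left(22 \cdot \frac{239}{8} + 12\right)^{2} = \left(\frac{2629}{4} + 12\right)^{2} = \left(\frac{2677}{4}\right)^{2} = \frac{7166329}{16}$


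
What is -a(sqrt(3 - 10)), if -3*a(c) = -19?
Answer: -19/3 ≈ -6.3333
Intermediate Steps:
a(c) = 19/3 (a(c) = -1/3*(-19) = 19/3)
-a(sqrt(3 - 10)) = -1*19/3 = -19/3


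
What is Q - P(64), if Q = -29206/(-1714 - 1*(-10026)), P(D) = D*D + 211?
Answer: -17914495/4156 ≈ -4310.5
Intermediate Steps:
P(D) = 211 + D**2 (P(D) = D**2 + 211 = 211 + D**2)
Q = -14603/4156 (Q = -29206/(-1714 + 10026) = -29206/8312 = -29206*1/8312 = -14603/4156 ≈ -3.5137)
Q - P(64) = -14603/4156 - (211 + 64**2) = -14603/4156 - (211 + 4096) = -14603/4156 - 1*4307 = -14603/4156 - 4307 = -17914495/4156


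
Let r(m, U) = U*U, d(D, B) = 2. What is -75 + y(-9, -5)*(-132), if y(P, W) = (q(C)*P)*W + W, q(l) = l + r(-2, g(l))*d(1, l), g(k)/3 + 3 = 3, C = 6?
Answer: -35055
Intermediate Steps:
g(k) = 0 (g(k) = -9 + 3*3 = -9 + 9 = 0)
r(m, U) = U²
q(l) = l (q(l) = l + 0²*2 = l + 0*2 = l + 0 = l)
y(P, W) = W + 6*P*W (y(P, W) = (6*P)*W + W = 6*P*W + W = W + 6*P*W)
-75 + y(-9, -5)*(-132) = -75 - 5*(1 + 6*(-9))*(-132) = -75 - 5*(1 - 54)*(-132) = -75 - 5*(-53)*(-132) = -75 + 265*(-132) = -75 - 34980 = -35055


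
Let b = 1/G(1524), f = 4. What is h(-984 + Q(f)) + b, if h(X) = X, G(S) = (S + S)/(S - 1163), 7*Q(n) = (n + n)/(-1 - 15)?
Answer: -20993621/21336 ≈ -983.95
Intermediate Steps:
Q(n) = -n/56 (Q(n) = ((n + n)/(-1 - 15))/7 = ((2*n)/(-16))/7 = ((2*n)*(-1/16))/7 = (-n/8)/7 = -n/56)
G(S) = 2*S/(-1163 + S) (G(S) = (2*S)/(-1163 + S) = 2*S/(-1163 + S))
b = 361/3048 (b = 1/(2*1524/(-1163 + 1524)) = 1/(2*1524/361) = 1/(2*1524*(1/361)) = 1/(3048/361) = 361/3048 ≈ 0.11844)
h(-984 + Q(f)) + b = (-984 - 1/56*4) + 361/3048 = (-984 - 1/14) + 361/3048 = -13777/14 + 361/3048 = -20993621/21336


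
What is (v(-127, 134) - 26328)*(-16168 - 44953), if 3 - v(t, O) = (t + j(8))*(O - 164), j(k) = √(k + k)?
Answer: 1834546815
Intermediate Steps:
j(k) = √2*√k (j(k) = √(2*k) = √2*√k)
v(t, O) = 3 - (-164 + O)*(4 + t) (v(t, O) = 3 - (t + √2*√8)*(O - 164) = 3 - (t + √2*(2*√2))*(-164 + O) = 3 - (t + 4)*(-164 + O) = 3 - (4 + t)*(-164 + O) = 3 - (-164 + O)*(4 + t))
(v(-127, 134) - 26328)*(-16168 - 44953) = ((659 - 4*134 + 164*(-127) - 1*134*(-127)) - 26328)*(-16168 - 44953) = ((659 - 536 - 20828 + 17018) - 26328)*(-61121) = (-3687 - 26328)*(-61121) = -30015*(-61121) = 1834546815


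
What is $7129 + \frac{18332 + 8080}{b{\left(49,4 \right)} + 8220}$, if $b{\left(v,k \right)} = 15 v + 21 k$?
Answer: $\frac{21488481}{3013} \approx 7131.9$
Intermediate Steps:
$7129 + \frac{18332 + 8080}{b{\left(49,4 \right)} + 8220} = 7129 + \frac{18332 + 8080}{\left(15 \cdot 49 + 21 \cdot 4\right) + 8220} = 7129 + \frac{26412}{\left(735 + 84\right) + 8220} = 7129 + \frac{26412}{819 + 8220} = 7129 + \frac{26412}{9039} = 7129 + 26412 \cdot \frac{1}{9039} = 7129 + \frac{8804}{3013} = \frac{21488481}{3013}$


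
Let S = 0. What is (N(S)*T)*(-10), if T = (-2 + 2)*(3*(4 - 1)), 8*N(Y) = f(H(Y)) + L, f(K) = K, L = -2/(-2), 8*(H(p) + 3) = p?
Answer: 0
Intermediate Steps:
H(p) = -3 + p/8
L = 1 (L = -2*(-½) = 1)
N(Y) = -¼ + Y/64 (N(Y) = ((-3 + Y/8) + 1)/8 = (-2 + Y/8)/8 = -¼ + Y/64)
T = 0 (T = 0*(3*3) = 0*9 = 0)
(N(S)*T)*(-10) = ((-¼ + (1/64)*0)*0)*(-10) = ((-¼ + 0)*0)*(-10) = -¼*0*(-10) = 0*(-10) = 0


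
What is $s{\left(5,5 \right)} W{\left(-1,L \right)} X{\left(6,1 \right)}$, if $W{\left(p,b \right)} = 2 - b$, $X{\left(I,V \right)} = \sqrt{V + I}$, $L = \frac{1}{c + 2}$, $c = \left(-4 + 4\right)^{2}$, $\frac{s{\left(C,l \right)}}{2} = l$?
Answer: $15 \sqrt{7} \approx 39.686$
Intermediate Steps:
$s{\left(C,l \right)} = 2 l$
$c = 0$ ($c = 0^{2} = 0$)
$L = \frac{1}{2}$ ($L = \frac{1}{0 + 2} = \frac{1}{2} \approx 0.5$)
$X{\left(I,V \right)} = \sqrt{I + V}$
$s{\left(5,5 \right)} W{\left(-1,L \right)} X{\left(6,1 \right)} = 2 \cdot 5 \left(2 - \frac{1}{2}\right) \sqrt{6 + 1} = 10 \left(2 - \frac{1}{2}\right) \sqrt{7} = 10 \cdot \frac{3}{2} \sqrt{7} = 15 \sqrt{7}$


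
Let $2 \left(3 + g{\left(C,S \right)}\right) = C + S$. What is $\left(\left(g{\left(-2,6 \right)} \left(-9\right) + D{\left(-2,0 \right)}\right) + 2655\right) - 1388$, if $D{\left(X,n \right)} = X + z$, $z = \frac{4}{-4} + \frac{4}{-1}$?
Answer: $1269$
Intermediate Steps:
$g{\left(C,S \right)} = -3 + \frac{C}{2} + \frac{S}{2}$ ($g{\left(C,S \right)} = -3 + \frac{C + S}{2} = -3 + \left(\frac{C}{2} + \frac{S}{2}\right) = -3 + \frac{C}{2} + \frac{S}{2}$)
$z = -5$ ($z = 4 \left(- \frac{1}{4}\right) + 4 \left(-1\right) = -1 - 4 = -5$)
$D{\left(X,n \right)} = -5 + X$ ($D{\left(X,n \right)} = X - 5 = -5 + X$)
$\left(\left(g{\left(-2,6 \right)} \left(-9\right) + D{\left(-2,0 \right)}\right) + 2655\right) - 1388 = \left(\left(\left(-3 + \frac{1}{2} \left(-2\right) + \frac{1}{2} \cdot 6\right) \left(-9\right) - 7\right) + 2655\right) - 1388 = \left(\left(\left(-3 - 1 + 3\right) \left(-9\right) - 7\right) + 2655\right) - 1388 = \left(\left(\left(-1\right) \left(-9\right) - 7\right) + 2655\right) - 1388 = \left(\left(9 - 7\right) + 2655\right) - 1388 = \left(2 + 2655\right) - 1388 = 2657 - 1388 = 1269$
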